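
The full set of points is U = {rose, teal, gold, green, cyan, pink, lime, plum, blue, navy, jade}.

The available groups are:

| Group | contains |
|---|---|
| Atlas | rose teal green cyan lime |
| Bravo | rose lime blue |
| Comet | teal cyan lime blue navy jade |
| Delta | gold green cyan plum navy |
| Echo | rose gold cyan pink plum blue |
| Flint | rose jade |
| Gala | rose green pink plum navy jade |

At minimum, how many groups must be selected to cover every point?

3

Atlas and Comet and Echo together: Atlas ∪ Comet ∪ Echo = {rose, teal, gold, green, cyan, pink, lime, plum, blue, navy, jade} — every point is covered.
No 2 of the 7 groups cover everything (all 21 combinations miss at least one point), so 3 is optimal.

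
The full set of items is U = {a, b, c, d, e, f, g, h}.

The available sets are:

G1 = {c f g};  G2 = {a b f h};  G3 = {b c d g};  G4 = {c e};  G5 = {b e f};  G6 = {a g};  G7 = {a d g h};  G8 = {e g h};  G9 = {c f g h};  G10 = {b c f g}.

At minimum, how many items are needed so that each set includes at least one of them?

3

The 3 items {e, g, h} hit every set.
No choice of 2 items meets every set, so 3 is the minimum.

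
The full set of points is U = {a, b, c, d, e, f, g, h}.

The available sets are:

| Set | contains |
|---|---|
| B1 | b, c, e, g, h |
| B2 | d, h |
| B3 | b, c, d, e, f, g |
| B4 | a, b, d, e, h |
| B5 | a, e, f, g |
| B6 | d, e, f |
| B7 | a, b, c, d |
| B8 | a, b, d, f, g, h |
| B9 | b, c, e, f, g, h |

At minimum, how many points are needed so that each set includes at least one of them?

2

Take T = {d, g}. Each listed set contains at least one of these, so T is a hitting set of size 2.
The sets B2, B5 are pairwise disjoint, so any hitting set needs a separate point for each — at least 2. Hence 2 is optimal.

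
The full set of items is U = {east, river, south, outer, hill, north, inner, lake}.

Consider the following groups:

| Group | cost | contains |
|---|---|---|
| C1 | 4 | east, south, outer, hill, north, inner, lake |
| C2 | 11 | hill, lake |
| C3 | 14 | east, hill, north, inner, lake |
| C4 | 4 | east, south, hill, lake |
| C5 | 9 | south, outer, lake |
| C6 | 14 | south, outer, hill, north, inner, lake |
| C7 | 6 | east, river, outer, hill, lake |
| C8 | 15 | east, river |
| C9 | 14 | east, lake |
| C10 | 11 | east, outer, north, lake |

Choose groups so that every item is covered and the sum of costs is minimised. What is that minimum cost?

C1, C7 together cover every item (C1 ∪ C7 = {east, river, south, outer, hill, north, inner, lake}); total cost 4 + 6 = 10.
No covering selection has total cost below 10.

10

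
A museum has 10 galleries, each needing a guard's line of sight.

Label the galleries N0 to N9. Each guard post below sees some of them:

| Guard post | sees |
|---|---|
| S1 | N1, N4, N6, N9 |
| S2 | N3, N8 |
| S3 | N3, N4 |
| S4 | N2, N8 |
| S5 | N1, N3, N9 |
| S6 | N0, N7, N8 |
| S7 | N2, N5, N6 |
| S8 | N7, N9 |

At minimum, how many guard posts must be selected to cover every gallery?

S3 and S5 and S6 and S7 together: S3 ∪ S5 ∪ S6 ∪ S7 = {N0, N1, N2, N3, N4, N5, N6, N7, N8, N9} — every gallery is covered.
Only S7 contains N5, so S7 is forced; the remaining 7 galleries need at least 3 more guard posts (each remaining guard post adds at most 3) — so at least 4 guard posts are needed, and 4 is optimal.

4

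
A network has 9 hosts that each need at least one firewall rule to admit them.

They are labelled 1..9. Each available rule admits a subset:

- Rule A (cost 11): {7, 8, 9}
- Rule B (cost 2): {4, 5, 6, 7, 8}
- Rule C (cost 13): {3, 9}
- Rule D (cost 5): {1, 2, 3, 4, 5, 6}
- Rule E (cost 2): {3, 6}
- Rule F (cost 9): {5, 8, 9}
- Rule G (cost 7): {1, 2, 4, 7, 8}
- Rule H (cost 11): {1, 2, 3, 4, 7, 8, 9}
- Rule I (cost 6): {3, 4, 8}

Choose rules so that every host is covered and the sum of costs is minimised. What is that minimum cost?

B, H together cover every host (B ∪ H = {1, 2, 3, 4, 5, 6, 7, 8, 9}); total cost 2 + 11 = 13.
The greedy pick B, D, F costs 16; no covering selection beats 13.

13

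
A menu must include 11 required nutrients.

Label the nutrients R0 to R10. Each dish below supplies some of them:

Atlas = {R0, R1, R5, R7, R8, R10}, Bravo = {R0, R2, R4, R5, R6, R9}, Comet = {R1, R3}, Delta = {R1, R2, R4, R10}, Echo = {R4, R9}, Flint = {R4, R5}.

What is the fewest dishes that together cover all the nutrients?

3

Atlas and Bravo and Comet together: Atlas ∪ Bravo ∪ Comet = {R0, R1, R2, R3, R4, R5, R6, R7, R8, R9, R10} — every nutrient is covered.
Only Comet contains R3, so Comet is forced; the remaining 9 nutrients need at least 2 more dishes (each remaining dish adds at most 6) — so at least 3 dishes are needed, and 3 is optimal.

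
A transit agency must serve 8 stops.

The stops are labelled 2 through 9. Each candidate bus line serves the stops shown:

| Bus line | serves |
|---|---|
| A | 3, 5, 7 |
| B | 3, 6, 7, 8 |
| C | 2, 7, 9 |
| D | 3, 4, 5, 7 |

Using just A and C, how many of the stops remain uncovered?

3

Union of A, C = {2, 3, 5, 7, 9}.
Not covered: 4, 6, 8 — 3 stops.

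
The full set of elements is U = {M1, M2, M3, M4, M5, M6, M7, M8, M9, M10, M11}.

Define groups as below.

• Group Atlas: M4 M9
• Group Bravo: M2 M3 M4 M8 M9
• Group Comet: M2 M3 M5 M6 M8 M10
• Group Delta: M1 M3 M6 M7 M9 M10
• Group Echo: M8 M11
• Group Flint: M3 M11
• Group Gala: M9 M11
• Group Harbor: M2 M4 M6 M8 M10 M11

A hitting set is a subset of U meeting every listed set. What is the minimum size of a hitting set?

Take H = {M3, M4, M11}. Each listed group contains at least one of these, so H is a hitting set of size 3.
No choice of 2 elements meets every group, so 3 is the minimum.

3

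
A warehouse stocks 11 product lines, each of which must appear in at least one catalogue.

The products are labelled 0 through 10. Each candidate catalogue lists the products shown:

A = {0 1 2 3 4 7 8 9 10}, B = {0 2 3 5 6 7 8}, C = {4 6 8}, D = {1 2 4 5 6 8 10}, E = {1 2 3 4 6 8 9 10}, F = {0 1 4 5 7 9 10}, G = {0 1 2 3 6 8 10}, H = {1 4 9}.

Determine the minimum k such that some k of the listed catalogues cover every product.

A and B together: A ∪ B = {0, 1, 2, 3, 4, 5, 6, 7, 8, 9, 10} — every product is covered.
No single catalogue has all 11 products (the largest, A, has 9), so 2 is optimal.

2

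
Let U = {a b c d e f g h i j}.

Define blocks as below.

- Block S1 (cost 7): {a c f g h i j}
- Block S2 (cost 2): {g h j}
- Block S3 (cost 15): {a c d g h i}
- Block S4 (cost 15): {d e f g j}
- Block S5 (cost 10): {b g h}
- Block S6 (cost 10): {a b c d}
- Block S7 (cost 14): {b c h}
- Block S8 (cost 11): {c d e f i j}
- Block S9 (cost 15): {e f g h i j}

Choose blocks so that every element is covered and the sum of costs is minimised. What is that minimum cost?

23

S2, S6, S8 together cover every element (S2 ∪ S6 ∪ S8 = {a, b, c, d, e, f, g, h, i, j}); total cost 2 + 10 + 11 = 23.
The greedy pick S2, S1, S6, S8 costs 30; no covering selection beats 23.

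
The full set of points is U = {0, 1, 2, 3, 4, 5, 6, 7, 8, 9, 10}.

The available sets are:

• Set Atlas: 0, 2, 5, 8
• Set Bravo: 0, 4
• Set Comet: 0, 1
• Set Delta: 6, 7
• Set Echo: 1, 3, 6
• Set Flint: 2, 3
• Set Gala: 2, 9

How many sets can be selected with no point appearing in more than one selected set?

3

Bravo, Echo, Gala are pairwise disjoint (Bravo={0,4}; Echo={1,3,6}; Gala={2,9}).
Every remaining set overlaps one of these, and no 4 of the listed sets are pairwise disjoint, so 3 is the maximum.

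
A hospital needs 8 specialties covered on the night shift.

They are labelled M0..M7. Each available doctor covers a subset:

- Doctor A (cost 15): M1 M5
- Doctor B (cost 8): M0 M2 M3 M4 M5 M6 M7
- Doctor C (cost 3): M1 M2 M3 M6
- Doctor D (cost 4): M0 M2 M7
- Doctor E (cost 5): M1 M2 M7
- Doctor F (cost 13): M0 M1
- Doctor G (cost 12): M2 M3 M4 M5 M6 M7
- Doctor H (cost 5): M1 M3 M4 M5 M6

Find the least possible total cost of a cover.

9

D, H together cover every specialty (D ∪ H = {M0, M1, M2, M3, M4, M5, M6, M7}); total cost 4 + 5 = 9.
The greedy pick C, B costs 11; no covering selection beats 9.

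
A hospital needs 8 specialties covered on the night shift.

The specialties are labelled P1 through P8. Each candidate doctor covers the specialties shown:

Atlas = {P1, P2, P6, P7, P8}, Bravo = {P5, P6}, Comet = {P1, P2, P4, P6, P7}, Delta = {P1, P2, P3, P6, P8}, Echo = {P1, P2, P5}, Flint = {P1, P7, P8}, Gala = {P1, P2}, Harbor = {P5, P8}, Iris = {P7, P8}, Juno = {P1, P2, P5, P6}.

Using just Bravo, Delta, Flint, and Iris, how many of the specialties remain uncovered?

Union of Bravo, Delta, Flint, Iris = {P1, P2, P3, P5, P6, P7, P8}.
Not covered: P4 — 1 specialty.

1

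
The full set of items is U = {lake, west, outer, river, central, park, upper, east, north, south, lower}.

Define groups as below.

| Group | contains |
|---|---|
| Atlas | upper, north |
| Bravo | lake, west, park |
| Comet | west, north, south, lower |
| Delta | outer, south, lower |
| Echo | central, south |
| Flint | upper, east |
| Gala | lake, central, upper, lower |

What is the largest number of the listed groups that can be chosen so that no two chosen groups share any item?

Bravo, Echo, Flint are pairwise disjoint (Bravo={lake,west,park}; Echo={central,south}; Flint={upper,east}).
Every remaining group overlaps one of these, and no 4 of the listed groups are pairwise disjoint, so 3 is the maximum.

3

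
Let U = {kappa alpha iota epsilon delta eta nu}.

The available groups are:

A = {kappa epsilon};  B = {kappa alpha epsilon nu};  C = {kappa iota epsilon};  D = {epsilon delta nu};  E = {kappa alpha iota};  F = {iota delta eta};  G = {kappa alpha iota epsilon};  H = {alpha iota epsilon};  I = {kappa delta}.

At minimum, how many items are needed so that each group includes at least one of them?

T = {kappa, epsilon, delta} meets every group (each contains at least one member of T), and |T| = 3.
No choice of 2 items meets every group, so 3 is the minimum.

3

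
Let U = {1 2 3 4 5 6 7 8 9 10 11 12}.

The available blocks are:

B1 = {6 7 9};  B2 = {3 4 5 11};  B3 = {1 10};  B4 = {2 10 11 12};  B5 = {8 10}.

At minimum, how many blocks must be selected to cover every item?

B1 and B2 and B3 and B4 and B5 together: B1 ∪ B2 ∪ B3 ∪ B4 ∪ B5 = {1, 2, 3, 4, 5, 6, 7, 8, 9, 10, 11, 12} — every item is covered.
No 4 of the 5 blocks cover everything (all 5 combinations miss at least one item), so 5 is optimal.

5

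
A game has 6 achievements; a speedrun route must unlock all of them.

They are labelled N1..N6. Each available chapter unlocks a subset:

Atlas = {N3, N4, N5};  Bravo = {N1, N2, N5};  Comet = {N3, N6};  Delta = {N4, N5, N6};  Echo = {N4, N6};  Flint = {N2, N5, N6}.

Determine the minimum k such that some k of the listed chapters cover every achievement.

3

Take {Atlas, Bravo, Flint}. Their union is {N1, N2, N3, N4, N5, N6}, which is all 6 achievements.
Only Bravo contains N1, so Bravo is forced; the remaining 3 achievements need at least 2 more chapters (each remaining chapter adds at most 2) — so at least 3 chapters are needed, and 3 is optimal.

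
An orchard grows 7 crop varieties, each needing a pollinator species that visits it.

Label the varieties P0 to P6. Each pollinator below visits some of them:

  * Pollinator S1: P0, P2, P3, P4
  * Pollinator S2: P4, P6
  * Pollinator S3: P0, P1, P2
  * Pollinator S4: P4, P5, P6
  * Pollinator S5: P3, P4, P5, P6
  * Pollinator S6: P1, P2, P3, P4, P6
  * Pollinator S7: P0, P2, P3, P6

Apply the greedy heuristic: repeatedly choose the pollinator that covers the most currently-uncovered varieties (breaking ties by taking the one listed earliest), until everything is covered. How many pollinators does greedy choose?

3

Greedy: pick S6 (covers 5 new) → pick S1 (covers 1 new) → pick S4 (covers 1 new). Total picks: 3.
(The true minimum cover uses only 2 pollinators, so greedy is not optimal here.)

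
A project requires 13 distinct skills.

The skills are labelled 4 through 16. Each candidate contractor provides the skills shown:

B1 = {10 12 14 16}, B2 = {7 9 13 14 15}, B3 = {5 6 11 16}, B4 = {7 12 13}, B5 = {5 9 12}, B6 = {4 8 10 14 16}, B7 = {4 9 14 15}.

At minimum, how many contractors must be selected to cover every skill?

Take {B2, B3, B5, B6}. Their union is {4, 5, 6, 7, 8, 9, 10, 11, 12, 13, 14, 15, 16}, which is all 13 skills.
No 3 of the 7 contractors cover everything (all 35 combinations miss at least one skill), so 4 is optimal.

4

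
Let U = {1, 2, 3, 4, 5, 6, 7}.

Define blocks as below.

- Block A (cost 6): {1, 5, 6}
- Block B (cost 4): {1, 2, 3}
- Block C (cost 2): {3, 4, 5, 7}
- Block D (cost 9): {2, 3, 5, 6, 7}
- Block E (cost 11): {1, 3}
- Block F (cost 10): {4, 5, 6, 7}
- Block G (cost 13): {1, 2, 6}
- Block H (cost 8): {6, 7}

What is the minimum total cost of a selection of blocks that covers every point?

12

A, B, C together cover every point (A ∪ B ∪ C = {1, 2, 3, 4, 5, 6, 7}); total cost 6 + 4 + 2 = 12.
No covering selection has total cost below 12.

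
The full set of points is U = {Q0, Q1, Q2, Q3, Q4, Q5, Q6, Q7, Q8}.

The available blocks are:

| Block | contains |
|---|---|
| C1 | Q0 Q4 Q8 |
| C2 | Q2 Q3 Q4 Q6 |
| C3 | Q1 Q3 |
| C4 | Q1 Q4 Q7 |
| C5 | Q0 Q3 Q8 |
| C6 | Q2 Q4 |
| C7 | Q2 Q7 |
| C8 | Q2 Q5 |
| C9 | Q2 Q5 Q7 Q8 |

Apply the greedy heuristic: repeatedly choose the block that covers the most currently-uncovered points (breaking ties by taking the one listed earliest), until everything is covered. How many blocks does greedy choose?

4

Greedy: pick C2 (covers 4 new) → pick C9 (covers 3 new) → pick C1 (covers 1 new) → pick C3 (covers 1 new). Total picks: 4.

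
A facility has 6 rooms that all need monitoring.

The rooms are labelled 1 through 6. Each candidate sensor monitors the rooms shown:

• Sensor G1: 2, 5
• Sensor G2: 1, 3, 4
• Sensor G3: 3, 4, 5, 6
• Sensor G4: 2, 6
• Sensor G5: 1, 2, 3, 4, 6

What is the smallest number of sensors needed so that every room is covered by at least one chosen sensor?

Take {G1, G5}. Their union is {1, 2, 3, 4, 5, 6}, which is all 6 rooms.
No single sensor has all 6 rooms (the largest, G5, has 5), so 2 is optimal.

2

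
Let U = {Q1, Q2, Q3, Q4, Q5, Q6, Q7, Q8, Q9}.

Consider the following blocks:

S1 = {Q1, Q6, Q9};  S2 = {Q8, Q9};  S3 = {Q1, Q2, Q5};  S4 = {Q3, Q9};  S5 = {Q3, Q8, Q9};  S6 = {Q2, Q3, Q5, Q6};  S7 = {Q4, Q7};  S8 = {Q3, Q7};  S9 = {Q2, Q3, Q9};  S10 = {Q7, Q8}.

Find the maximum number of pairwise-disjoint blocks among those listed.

3

S3, S4, S10 are pairwise disjoint (S3={Q1,Q2,Q5}; S4={Q3,Q9}; S10={Q7,Q8}).
Every remaining block overlaps one of these, and no 4 of the listed blocks are pairwise disjoint, so 3 is the maximum.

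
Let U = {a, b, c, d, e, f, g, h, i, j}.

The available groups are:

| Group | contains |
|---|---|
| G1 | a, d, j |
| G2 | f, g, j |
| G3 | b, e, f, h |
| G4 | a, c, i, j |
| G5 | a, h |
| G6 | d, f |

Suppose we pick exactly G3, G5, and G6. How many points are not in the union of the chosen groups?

Union of G3, G5, G6 = {a, b, d, e, f, h}.
Not covered: c, g, i, j — 4 points.

4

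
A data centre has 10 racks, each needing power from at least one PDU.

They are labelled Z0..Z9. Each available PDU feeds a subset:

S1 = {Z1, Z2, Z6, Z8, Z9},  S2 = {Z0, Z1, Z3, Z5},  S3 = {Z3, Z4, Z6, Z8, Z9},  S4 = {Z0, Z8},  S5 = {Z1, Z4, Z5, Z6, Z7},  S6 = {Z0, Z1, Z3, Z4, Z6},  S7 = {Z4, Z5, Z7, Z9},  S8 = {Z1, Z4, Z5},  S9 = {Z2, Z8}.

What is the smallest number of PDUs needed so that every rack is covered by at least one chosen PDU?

S6 and S7 and S9 together: S6 ∪ S7 ∪ S9 = {Z0, Z1, Z2, Z3, Z4, Z5, Z6, Z7, Z8, Z9} — every rack is covered.
No 2 of the 9 PDUs cover everything (all 36 combinations miss at least one rack), so 3 is optimal.

3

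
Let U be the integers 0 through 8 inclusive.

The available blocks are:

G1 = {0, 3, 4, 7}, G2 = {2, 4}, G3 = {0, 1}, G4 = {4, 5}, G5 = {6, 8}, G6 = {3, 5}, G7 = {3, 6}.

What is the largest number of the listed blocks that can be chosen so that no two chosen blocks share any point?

4

G2, G3, G5, G6 are pairwise disjoint (G2={2,4}; G3={0,1}; G5={6,8}; G6={3,5}).
Every remaining block overlaps one of these, and no 5 of the listed blocks are pairwise disjoint, so 4 is the maximum.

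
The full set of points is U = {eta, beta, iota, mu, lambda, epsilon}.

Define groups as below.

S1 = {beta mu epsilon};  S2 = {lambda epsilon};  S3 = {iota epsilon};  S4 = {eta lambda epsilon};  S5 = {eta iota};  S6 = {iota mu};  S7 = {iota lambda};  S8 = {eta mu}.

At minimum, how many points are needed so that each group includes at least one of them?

3

H = {iota, mu, epsilon} meets every group (each contains at least one member of H), and |H| = 3.
No choice of 2 points meets every group, so 3 is the minimum.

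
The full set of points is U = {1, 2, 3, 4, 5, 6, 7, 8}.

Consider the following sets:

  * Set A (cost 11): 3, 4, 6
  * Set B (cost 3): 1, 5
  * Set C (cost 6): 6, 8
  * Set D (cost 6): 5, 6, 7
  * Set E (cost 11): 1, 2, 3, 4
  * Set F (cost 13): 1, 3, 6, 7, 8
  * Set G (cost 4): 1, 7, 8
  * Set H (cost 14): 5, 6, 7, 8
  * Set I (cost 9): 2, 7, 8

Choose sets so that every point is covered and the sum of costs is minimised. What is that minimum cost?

21

D, E, G together cover every point (D ∪ E ∪ G = {1, 2, 3, 4, 5, 6, 7, 8}); total cost 6 + 11 + 4 = 21.
The greedy pick G, B, A, I costs 27; no covering selection beats 21.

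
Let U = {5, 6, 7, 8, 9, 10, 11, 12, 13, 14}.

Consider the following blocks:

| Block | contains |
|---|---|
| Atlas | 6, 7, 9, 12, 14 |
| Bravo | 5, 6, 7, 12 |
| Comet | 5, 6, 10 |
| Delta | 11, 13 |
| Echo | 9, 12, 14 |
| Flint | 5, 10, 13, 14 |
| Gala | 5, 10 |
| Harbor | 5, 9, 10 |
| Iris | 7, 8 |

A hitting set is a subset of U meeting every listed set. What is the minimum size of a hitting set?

4

H = {7, 10, 13, 14} meets every block (each contains at least one member of H), and |H| = 4.
The blocks Comet, Delta, Echo, Iris are pairwise disjoint, so any hitting set needs a separate point for each — at least 4. Hence 4 is optimal.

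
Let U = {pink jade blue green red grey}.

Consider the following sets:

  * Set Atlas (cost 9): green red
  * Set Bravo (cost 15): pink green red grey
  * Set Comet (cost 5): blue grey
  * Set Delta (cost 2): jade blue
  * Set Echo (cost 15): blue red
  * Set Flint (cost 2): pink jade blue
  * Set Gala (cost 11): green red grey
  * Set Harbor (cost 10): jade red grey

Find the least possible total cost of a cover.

Flint, Gala together cover every element (Flint ∪ Gala = {pink, jade, blue, green, red, grey}); total cost 2 + 11 = 13.
No covering selection has total cost below 13.

13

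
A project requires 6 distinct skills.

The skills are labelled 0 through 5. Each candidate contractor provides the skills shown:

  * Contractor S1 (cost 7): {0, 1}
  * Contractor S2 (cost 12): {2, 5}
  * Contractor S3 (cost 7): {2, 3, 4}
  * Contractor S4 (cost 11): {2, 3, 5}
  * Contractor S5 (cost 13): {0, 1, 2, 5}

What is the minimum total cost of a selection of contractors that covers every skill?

S3, S5 together cover every skill (S3 ∪ S5 = {0, 1, 2, 3, 4, 5}); total cost 7 + 13 = 20.
The greedy pick S3, S1, S4 costs 25; no covering selection beats 20.

20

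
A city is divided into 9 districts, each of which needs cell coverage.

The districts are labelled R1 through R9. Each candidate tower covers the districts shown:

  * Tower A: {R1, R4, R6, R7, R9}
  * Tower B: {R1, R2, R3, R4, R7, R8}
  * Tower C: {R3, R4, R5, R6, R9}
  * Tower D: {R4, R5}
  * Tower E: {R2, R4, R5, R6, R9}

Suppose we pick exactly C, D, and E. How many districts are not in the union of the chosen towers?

Union of C, D, E = {R2, R3, R4, R5, R6, R9}.
Not covered: R1, R7, R8 — 3 districts.

3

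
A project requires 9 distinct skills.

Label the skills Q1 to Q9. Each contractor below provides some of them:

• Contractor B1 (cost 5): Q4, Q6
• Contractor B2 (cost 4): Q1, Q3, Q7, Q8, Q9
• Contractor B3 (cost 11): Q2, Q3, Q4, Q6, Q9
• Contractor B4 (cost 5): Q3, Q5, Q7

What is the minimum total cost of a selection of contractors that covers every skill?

20

B2, B3, B4 together cover every skill (B2 ∪ B3 ∪ B4 = {Q1, Q2, Q3, Q4, Q5, Q6, Q7, Q8, Q9}); total cost 4 + 11 + 5 = 20.
The greedy pick B2, B1, B4, B3 costs 25; no covering selection beats 20.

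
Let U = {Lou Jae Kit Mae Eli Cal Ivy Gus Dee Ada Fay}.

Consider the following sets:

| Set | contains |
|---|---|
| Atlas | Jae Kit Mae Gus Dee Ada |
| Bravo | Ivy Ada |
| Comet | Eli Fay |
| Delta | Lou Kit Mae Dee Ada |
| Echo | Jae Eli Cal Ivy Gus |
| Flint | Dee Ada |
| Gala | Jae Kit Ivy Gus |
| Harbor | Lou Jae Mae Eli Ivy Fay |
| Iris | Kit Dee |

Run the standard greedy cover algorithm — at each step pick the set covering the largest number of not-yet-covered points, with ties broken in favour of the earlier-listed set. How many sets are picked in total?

Greedy: pick Atlas (covers 6 new) → pick Harbor (covers 4 new) → pick Echo (covers 1 new). Total picks: 3.

3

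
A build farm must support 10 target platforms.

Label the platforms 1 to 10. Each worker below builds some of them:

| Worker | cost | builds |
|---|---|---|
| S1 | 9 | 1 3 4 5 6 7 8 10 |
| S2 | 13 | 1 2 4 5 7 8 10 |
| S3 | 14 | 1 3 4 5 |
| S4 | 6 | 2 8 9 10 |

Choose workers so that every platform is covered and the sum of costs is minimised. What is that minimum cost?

S1, S4 together cover every platform (S1 ∪ S4 = {1, 2, 3, 4, 5, 6, 7, 8, 9, 10}); total cost 9 + 6 = 15.
No covering selection has total cost below 15.

15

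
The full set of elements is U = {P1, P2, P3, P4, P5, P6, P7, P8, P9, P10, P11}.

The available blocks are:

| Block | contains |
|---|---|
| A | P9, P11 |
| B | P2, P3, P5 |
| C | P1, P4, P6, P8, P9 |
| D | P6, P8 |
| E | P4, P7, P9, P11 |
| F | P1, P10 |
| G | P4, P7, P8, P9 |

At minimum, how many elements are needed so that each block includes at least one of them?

H = {P1, P2, P6, P9} meets every block (each contains at least one member of H), and |H| = 4.
The blocks B, D, E, F are pairwise disjoint, so any hitting set needs a separate element for each — at least 4. Hence 4 is optimal.

4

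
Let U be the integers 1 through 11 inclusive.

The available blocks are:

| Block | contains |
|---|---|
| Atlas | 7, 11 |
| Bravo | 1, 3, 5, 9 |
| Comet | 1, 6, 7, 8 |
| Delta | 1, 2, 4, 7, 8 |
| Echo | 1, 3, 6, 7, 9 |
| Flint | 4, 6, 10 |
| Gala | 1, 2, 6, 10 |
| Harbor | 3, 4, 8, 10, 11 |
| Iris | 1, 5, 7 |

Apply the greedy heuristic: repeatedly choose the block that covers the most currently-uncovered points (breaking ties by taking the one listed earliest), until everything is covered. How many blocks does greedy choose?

4

Greedy: pick Delta (covers 5 new) → pick Bravo (covers 3 new) → pick Flint (covers 2 new) → pick Atlas (covers 1 new). Total picks: 4.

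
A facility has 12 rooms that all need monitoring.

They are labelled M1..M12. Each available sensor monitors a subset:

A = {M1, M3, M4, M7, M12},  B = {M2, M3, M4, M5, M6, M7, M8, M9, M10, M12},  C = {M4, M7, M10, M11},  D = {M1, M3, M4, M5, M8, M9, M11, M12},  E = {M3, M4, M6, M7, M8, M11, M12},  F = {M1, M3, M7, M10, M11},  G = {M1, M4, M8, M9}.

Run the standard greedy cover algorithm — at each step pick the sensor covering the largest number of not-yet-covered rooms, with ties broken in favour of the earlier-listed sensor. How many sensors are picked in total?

Greedy: pick B (covers 10 new) → pick D (covers 2 new). Total picks: 2.

2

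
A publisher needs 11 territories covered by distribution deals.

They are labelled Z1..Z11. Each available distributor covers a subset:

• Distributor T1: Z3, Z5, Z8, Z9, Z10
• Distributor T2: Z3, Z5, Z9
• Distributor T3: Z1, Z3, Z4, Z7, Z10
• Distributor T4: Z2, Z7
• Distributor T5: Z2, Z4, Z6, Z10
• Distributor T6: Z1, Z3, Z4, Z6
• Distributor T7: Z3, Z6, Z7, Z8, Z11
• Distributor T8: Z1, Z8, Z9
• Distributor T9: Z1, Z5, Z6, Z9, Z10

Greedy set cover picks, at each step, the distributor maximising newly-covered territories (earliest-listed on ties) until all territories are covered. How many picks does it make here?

Greedy: pick T1 (covers 5 new) → pick T3 (covers 3 new) → pick T5 (covers 2 new) → pick T7 (covers 1 new). Total picks: 4.
(The true minimum cover uses only 3 distributors, so greedy is not optimal here.)

4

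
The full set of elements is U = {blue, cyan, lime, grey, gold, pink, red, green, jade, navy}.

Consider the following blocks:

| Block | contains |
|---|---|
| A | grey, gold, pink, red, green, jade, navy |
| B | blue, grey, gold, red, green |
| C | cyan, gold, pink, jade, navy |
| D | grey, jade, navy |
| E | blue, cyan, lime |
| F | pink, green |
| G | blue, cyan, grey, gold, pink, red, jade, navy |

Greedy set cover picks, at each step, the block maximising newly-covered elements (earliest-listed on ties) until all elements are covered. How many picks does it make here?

Greedy: pick G (covers 8 new) → pick A (covers 1 new) → pick E (covers 1 new). Total picks: 3.
(The true minimum cover uses only 2 blocks, so greedy is not optimal here.)

3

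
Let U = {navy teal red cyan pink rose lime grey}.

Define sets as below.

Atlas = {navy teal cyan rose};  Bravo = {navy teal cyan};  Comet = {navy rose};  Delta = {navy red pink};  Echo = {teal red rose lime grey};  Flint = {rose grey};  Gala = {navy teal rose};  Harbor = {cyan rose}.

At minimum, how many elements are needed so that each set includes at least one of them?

H = {navy, rose} meets every set (each contains at least one member of H), and |H| = 2.
The sets Delta, Harbor are pairwise disjoint, so any hitting set needs a separate element for each — at least 2. Hence 2 is optimal.

2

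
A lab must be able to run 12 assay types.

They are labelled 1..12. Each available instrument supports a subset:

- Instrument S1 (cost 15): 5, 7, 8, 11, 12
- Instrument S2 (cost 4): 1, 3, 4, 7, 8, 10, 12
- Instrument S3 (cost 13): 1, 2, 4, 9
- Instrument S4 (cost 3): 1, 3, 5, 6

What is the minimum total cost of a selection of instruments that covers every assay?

S1, S2, S3, S4 together cover every assay (S1 ∪ S2 ∪ S3 ∪ S4 = {1, 2, 3, 4, 5, 6, 7, 8, 9, 10, 11, 12}); total cost 15 + 4 + 13 + 3 = 35.
No covering selection has total cost below 35.

35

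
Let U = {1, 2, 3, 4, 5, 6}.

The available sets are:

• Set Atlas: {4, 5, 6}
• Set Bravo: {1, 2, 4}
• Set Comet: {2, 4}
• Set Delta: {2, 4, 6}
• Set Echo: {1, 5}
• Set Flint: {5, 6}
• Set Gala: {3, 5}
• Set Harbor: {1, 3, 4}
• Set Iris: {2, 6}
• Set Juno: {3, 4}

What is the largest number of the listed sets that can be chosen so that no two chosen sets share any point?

3

Echo, Iris, Juno are pairwise disjoint (Echo={1,5}; Iris={2,6}; Juno={3,4}).
Every remaining set overlaps one of these, and no 4 of the listed sets are pairwise disjoint, so 3 is the maximum.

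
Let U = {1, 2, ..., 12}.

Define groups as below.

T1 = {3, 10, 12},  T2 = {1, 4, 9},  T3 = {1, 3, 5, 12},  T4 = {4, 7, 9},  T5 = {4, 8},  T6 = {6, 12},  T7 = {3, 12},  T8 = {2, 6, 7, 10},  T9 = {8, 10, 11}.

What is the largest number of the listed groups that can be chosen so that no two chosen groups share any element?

3

T4, T6, T9 are pairwise disjoint (T4={4,7,9}; T6={6,12}; T9={8,10,11}).
Every remaining group overlaps one of these, and no 4 of the listed groups are pairwise disjoint, so 3 is the maximum.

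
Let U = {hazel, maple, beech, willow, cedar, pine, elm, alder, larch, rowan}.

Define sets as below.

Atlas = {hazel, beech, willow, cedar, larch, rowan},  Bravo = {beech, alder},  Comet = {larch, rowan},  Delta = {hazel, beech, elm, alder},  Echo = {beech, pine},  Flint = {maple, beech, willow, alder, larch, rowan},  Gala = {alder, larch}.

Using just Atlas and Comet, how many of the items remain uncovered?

Union of Atlas, Comet = {hazel, beech, willow, cedar, larch, rowan}.
Not covered: maple, pine, elm, alder — 4 items.

4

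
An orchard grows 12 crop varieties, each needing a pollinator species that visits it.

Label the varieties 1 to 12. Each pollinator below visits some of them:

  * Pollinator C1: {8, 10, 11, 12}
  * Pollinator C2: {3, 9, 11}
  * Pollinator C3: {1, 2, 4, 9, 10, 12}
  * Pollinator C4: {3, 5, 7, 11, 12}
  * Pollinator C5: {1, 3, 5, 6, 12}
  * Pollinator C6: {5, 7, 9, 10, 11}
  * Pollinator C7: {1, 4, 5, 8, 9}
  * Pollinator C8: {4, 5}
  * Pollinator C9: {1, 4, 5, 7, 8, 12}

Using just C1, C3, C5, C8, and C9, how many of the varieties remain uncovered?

0

Union of C1, C3, C5, C8, C9 = {1, 2, 3, 4, 5, 6, 7, 8, 9, 10, 11, 12} — that's every variety, so 0 are uncovered.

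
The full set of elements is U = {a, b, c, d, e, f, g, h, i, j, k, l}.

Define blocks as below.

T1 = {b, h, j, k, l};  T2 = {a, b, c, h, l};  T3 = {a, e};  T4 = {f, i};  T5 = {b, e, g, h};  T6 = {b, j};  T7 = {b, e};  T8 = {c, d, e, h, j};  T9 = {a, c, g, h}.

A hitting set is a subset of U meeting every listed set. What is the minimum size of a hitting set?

T = {b, e, h, i} meets every block (each contains at least one member of T), and |T| = 4.
No choice of 3 elements meets every block, so 4 is the minimum.

4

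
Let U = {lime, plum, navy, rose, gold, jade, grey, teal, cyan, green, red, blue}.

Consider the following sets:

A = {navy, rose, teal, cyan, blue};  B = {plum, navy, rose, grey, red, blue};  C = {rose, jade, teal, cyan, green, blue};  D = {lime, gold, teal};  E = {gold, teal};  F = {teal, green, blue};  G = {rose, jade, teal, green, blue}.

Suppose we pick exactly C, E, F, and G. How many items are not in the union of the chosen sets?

5

Union of C, E, F, G = {rose, gold, jade, teal, cyan, green, blue}.
Not covered: lime, plum, navy, grey, red — 5 items.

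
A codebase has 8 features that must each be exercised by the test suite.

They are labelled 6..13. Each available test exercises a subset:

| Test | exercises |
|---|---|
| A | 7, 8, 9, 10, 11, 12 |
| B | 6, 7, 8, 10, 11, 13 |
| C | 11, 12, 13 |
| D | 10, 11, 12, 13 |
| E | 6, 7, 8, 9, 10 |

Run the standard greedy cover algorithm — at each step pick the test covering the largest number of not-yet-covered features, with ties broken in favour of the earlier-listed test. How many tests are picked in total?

2

Greedy: pick A (covers 6 new) → pick B (covers 2 new). Total picks: 2.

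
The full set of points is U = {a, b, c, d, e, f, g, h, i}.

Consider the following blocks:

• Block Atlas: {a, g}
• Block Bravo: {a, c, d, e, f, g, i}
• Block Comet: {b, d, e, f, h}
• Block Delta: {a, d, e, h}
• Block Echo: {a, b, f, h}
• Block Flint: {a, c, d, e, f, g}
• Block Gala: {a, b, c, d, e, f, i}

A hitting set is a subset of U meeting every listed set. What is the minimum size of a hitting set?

Take T = {a, h}. Each listed block contains at least one of these, so T is a hitting set of size 2.
The blocks Atlas, Comet are pairwise disjoint, so any hitting set needs a separate point for each — at least 2. Hence 2 is optimal.

2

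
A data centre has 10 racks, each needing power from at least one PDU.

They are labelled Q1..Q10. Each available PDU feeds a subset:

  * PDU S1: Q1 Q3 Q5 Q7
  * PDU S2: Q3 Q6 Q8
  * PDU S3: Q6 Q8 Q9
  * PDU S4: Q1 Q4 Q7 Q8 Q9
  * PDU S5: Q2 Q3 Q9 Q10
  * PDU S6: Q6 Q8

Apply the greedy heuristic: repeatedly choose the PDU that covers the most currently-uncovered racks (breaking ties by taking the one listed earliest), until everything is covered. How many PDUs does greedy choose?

4

Greedy: pick S4 (covers 5 new) → pick S5 (covers 3 new) → pick S1 (covers 1 new) → pick S2 (covers 1 new). Total picks: 4.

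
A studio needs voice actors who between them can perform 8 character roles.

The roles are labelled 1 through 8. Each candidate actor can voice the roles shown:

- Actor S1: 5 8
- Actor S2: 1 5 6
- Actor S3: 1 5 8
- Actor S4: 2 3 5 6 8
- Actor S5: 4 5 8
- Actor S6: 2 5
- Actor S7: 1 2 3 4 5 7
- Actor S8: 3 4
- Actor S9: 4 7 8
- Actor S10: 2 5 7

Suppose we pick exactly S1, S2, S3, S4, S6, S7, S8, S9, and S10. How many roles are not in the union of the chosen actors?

0

Union of S1, S2, S3, S4, S6, S7, S8, S9, S10 = {1, 2, 3, 4, 5, 6, 7, 8} — that's every role, so 0 are uncovered.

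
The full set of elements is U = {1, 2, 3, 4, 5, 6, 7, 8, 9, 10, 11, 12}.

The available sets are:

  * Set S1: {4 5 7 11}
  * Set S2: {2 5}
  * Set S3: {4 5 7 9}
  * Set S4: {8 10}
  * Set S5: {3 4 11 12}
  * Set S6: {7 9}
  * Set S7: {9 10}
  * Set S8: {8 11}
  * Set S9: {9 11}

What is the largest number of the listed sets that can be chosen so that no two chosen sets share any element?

4

S2, S4, S5, S6 are pairwise disjoint (S2={2,5}; S4={8,10}; S5={3,4,11,12}; S6={7,9}).
Every remaining set overlaps one of these, and no 5 of the listed sets are pairwise disjoint, so 4 is the maximum.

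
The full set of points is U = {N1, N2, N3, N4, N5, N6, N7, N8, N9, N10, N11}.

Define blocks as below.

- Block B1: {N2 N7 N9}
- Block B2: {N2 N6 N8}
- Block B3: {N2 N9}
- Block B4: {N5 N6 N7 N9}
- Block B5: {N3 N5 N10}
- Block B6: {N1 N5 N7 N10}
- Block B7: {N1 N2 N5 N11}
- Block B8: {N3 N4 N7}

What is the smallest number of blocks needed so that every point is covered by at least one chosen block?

5

B2 and B4 and B6 and B7 and B8 together: B2 ∪ B4 ∪ B6 ∪ B7 ∪ B8 = {N1, N2, N3, N4, N5, N6, N7, N8, N9, N10, N11} — every point is covered.
No 4 of the 8 blocks cover everything (all 70 combinations miss at least one point), so 5 is optimal.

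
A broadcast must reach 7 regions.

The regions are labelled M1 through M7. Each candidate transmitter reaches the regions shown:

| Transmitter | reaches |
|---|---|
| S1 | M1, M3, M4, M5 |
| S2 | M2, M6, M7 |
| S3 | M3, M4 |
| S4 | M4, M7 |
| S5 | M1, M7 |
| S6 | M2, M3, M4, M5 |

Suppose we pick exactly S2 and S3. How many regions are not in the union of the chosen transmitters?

Union of S2, S3 = {M2, M3, M4, M6, M7}.
Not covered: M1, M5 — 2 regions.

2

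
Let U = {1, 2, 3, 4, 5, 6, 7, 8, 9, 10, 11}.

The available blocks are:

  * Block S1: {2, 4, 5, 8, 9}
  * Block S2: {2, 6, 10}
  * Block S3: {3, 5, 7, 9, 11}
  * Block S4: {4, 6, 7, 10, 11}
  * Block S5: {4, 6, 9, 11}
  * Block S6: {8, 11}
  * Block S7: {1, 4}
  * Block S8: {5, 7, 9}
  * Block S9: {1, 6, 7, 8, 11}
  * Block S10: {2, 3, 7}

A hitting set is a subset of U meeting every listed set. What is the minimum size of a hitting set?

Take H = {2, 4, 5, 8}. Each listed block contains at least one of these, so H is a hitting set of size 4.
The blocks S2, S6, S7, S8 are pairwise disjoint, so any hitting set needs a separate element for each — at least 4. Hence 4 is optimal.

4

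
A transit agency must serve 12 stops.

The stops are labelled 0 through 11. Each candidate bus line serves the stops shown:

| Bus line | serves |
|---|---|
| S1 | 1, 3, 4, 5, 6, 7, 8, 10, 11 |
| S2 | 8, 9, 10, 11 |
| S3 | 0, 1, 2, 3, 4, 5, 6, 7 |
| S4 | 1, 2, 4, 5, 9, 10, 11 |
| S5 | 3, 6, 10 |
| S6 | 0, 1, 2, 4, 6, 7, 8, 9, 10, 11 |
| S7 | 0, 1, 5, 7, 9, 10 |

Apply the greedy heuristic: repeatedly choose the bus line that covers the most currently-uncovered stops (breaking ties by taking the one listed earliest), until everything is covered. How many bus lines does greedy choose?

2

Greedy: pick S6 (covers 10 new) → pick S1 (covers 2 new). Total picks: 2.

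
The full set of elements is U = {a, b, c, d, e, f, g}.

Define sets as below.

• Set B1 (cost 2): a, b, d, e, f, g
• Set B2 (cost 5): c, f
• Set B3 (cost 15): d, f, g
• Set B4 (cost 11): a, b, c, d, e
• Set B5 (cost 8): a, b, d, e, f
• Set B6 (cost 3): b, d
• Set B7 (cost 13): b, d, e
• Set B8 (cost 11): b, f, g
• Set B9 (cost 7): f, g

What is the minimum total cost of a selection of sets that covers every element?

7

B1, B2 together cover every element (B1 ∪ B2 = {a, b, c, d, e, f, g}); total cost 2 + 5 = 7.
No covering selection has total cost below 7.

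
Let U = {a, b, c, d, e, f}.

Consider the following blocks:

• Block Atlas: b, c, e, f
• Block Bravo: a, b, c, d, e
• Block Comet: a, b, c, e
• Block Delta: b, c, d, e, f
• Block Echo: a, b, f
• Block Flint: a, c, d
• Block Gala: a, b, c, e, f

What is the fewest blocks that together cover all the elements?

Comet and Delta together: Comet ∪ Delta = {a, b, c, d, e, f} — every element is covered.
No single block has all 6 elements (the largest, Bravo, has 5), so 2 is optimal.

2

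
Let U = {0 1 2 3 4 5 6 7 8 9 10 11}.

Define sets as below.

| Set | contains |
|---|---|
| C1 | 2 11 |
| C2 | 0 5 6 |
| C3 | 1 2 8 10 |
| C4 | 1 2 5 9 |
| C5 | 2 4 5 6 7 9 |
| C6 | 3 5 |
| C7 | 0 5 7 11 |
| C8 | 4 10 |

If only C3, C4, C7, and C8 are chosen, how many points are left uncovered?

Union of C3, C4, C7, C8 = {0, 1, 2, 4, 5, 7, 8, 9, 10, 11}.
Not covered: 3, 6 — 2 points.

2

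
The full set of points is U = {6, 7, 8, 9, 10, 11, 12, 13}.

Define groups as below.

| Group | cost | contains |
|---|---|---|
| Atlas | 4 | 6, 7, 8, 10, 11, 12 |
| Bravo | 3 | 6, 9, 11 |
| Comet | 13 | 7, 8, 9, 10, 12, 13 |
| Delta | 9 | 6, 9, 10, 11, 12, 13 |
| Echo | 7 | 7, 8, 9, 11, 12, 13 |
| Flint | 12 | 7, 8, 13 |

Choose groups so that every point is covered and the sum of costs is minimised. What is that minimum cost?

11

Atlas, Echo together cover every point (Atlas ∪ Echo = {6, 7, 8, 9, 10, 11, 12, 13}); total cost 4 + 7 = 11.
The greedy pick Atlas, Bravo, Echo costs 14; no covering selection beats 11.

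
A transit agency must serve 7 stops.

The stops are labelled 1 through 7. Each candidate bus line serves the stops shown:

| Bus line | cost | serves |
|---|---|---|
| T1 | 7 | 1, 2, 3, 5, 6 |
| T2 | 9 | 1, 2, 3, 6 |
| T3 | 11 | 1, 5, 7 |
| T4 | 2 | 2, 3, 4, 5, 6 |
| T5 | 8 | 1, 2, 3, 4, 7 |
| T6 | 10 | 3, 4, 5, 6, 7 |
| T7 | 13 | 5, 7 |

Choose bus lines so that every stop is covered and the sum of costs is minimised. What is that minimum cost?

T4, T5 together cover every stop (T4 ∪ T5 = {1, 2, 3, 4, 5, 6, 7}); total cost 2 + 8 = 10.
No covering selection has total cost below 10.

10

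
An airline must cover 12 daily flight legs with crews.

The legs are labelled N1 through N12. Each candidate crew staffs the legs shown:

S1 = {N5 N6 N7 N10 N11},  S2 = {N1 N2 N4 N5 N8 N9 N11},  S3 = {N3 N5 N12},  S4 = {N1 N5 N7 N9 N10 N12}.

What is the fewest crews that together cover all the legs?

3

S1 and S2 and S3 together: S1 ∪ S2 ∪ S3 = {N1, N2, N3, N4, N5, N6, N7, N8, N9, N10, N11, N12} — every leg is covered.
Only S2 contains N2, so S2 is forced; the remaining 5 legs need at least 2 more crews (each remaining crew adds at most 3) — so at least 3 crews are needed, and 3 is optimal.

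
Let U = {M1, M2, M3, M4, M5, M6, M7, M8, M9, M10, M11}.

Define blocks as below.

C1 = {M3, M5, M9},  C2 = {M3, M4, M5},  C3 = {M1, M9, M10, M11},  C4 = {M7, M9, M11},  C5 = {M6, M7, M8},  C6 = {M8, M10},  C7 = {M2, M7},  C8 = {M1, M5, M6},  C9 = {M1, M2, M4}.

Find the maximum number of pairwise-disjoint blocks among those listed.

3

C2, C3, C7 are pairwise disjoint (C2={M3,M4,M5}; C3={M1,M9,M10,M11}; C7={M2,M7}).
Every remaining block overlaps one of these, and no 4 of the listed blocks are pairwise disjoint, so 3 is the maximum.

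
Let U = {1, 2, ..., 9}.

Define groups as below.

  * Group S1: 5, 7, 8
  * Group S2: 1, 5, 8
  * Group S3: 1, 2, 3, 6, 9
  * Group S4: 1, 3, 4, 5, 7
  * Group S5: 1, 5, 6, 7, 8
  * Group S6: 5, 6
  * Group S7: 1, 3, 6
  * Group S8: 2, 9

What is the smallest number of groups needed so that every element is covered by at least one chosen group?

S2 and S3 and S4 together: S2 ∪ S3 ∪ S4 = {1, 2, 3, 4, 5, 6, 7, 8, 9} — every element is covered.
Only S4 contains 4, so S4 is forced; the remaining 4 elements need at least 2 more groups (each remaining group adds at most 3) — so at least 3 groups are needed, and 3 is optimal.

3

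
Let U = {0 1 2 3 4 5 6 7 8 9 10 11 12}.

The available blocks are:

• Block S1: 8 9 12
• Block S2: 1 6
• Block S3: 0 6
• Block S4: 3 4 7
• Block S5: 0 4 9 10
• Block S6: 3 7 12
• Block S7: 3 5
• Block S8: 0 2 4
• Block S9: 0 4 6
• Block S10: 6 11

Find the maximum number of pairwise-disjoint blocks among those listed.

S1, S2, S7, S8 are pairwise disjoint (S1={8,9,12}; S2={1,6}; S7={3,5}; S8={0,2,4}).
Every remaining block overlaps one of these, and no 5 of the listed blocks are pairwise disjoint, so 4 is the maximum.

4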